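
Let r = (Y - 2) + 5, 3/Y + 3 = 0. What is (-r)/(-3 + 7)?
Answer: -½ ≈ -0.50000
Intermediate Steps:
Y = -1 (Y = 3/(-3 + 0) = 3/(-3) = 3*(-⅓) = -1)
r = 2 (r = (-1 - 2) + 5 = -3 + 5 = 2)
(-r)/(-3 + 7) = (-1*2)/(-3 + 7) = -2/4 = -2*¼ = -½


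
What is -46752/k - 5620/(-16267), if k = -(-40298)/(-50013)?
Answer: 19017926183476/327763783 ≈ 58023.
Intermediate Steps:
k = -40298/50013 (k = -(-40298)*(-1)/50013 = -1*40298/50013 = -40298/50013 ≈ -0.80575)
-46752/k - 5620/(-16267) = -46752/(-40298/50013) - 5620/(-16267) = -46752*(-50013/40298) - 5620*(-1/16267) = 1169103888/20149 + 5620/16267 = 19017926183476/327763783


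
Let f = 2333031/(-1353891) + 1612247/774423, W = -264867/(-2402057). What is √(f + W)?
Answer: √4434366976265648938023064580639/3075114925530879 ≈ 0.68479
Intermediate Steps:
W = 264867/2402057 (W = -264867*(-1/2402057) = 264867/2402057 ≈ 0.11027)
f = 9642406076/26884213587 (f = 2333031*(-1/1353891) + 1612247*(1/774423) = -777677/451297 + 124019/59571 = 9642406076/26884213587 ≈ 0.35866)
√(f + W) = √(9642406076/26884213587 + 264867/2402057) = √(4326050001692323/9225344776592637) = √4434366976265648938023064580639/3075114925530879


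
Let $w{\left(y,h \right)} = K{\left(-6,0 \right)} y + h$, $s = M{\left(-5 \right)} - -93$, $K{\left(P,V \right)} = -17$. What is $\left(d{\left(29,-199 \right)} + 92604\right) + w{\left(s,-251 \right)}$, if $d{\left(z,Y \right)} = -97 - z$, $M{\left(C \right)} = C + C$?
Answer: $90816$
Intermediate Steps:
$M{\left(C \right)} = 2 C$
$s = 83$ ($s = 2 \left(-5\right) - -93 = -10 + 93 = 83$)
$w{\left(y,h \right)} = h - 17 y$ ($w{\left(y,h \right)} = - 17 y + h = h - 17 y$)
$\left(d{\left(29,-199 \right)} + 92604\right) + w{\left(s,-251 \right)} = \left(\left(-97 - 29\right) + 92604\right) - 1662 = \left(-126 + 92604\right) - 1662 = 92478 - 1662 = 90816$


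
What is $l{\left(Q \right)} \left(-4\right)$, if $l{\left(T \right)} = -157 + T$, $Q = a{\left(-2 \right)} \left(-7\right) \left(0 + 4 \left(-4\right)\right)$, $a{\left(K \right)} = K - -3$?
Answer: $180$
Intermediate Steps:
$a{\left(K \right)} = 3 + K$ ($a{\left(K \right)} = K + 3 = 3 + K$)
$Q = 112$ ($Q = \left(3 - 2\right) \left(-7\right) \left(0 + 4 \left(-4\right)\right) = 1 \left(-7\right) \left(0 - 16\right) = \left(-7\right) \left(-16\right) = 112$)
$l{\left(Q \right)} \left(-4\right) = \left(-157 + 112\right) \left(-4\right) = \left(-45\right) \left(-4\right) = 180$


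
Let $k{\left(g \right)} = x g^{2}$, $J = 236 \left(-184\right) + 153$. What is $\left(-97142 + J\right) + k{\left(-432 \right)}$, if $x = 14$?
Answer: $2472323$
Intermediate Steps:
$J = -43271$ ($J = -43424 + 153 = -43271$)
$k{\left(g \right)} = 14 g^{2}$
$\left(-97142 + J\right) + k{\left(-432 \right)} = \left(-97142 - 43271\right) + 14 \left(-432\right)^{2} = -140413 + 14 \cdot 186624 = -140413 + 2612736 = 2472323$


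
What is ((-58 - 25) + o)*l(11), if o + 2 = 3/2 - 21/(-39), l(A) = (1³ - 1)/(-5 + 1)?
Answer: 0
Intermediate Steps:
l(A) = 0 (l(A) = (1 - 1)/(-4) = 0*(-¼) = 0)
o = 1/26 (o = -2 + (3/2 - 21/(-39)) = -2 + (3*(½) - 21*(-1/39)) = -2 + (3/2 + 7/13) = -2 + 53/26 = 1/26 ≈ 0.038462)
((-58 - 25) + o)*l(11) = ((-58 - 25) + 1/26)*0 = (-83 + 1/26)*0 = -2157/26*0 = 0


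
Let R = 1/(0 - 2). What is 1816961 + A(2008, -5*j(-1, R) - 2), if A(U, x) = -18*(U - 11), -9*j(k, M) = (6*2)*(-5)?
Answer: 1781015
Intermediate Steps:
R = -½ (R = 1/(-2) = -½ ≈ -0.50000)
j(k, M) = 20/3 (j(k, M) = -6*2*(-5)/9 = -4*(-5)/3 = -⅑*(-60) = 20/3)
A(U, x) = 198 - 18*U (A(U, x) = -18*(-11 + U) = 198 - 18*U)
1816961 + A(2008, -5*j(-1, R) - 2) = 1816961 + (198 - 18*2008) = 1816961 + (198 - 36144) = 1816961 - 35946 = 1781015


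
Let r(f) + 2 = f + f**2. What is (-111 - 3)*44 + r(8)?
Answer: -4946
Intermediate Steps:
r(f) = -2 + f + f**2 (r(f) = -2 + (f + f**2) = -2 + f + f**2)
(-111 - 3)*44 + r(8) = (-111 - 3)*44 + (-2 + 8 + 8**2) = -114*44 + (-2 + 8 + 64) = -5016 + 70 = -4946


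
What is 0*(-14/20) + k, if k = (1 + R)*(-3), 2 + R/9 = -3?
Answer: 132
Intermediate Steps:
R = -45 (R = -18 + 9*(-3) = -18 - 27 = -45)
k = 132 (k = (1 - 45)*(-3) = -44*(-3) = 132)
0*(-14/20) + k = 0*(-14/20) + 132 = 0*(-14*1/20) + 132 = 0*(-7/10) + 132 = 0 + 132 = 132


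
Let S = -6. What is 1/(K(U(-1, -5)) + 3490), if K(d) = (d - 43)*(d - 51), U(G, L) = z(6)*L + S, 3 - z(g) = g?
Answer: 1/4918 ≈ 0.00020333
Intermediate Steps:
z(g) = 3 - g
U(G, L) = -6 - 3*L (U(G, L) = (3 - 1*6)*L - 6 = (3 - 6)*L - 6 = -3*L - 6 = -6 - 3*L)
K(d) = (-51 + d)*(-43 + d) (K(d) = (-43 + d)*(-51 + d) = (-51 + d)*(-43 + d))
1/(K(U(-1, -5)) + 3490) = 1/((2193 + (-6 - 3*(-5))**2 - 94*(-6 - 3*(-5))) + 3490) = 1/((2193 + (-6 + 15)**2 - 94*(-6 + 15)) + 3490) = 1/((2193 + 9**2 - 94*9) + 3490) = 1/((2193 + 81 - 846) + 3490) = 1/(1428 + 3490) = 1/4918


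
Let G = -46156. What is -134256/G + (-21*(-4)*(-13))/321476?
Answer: 2694354969/927377891 ≈ 2.9053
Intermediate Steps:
-134256/G + (-21*(-4)*(-13))/321476 = -134256/(-46156) + (-21*(-4)*(-13))/321476 = -134256*(-1/46156) + (84*(-13))*(1/321476) = 33564/11539 - 1092*1/321476 = 33564/11539 - 273/80369 = 2694354969/927377891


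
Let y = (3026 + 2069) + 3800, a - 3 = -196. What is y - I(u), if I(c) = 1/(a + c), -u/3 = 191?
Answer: 6813571/766 ≈ 8895.0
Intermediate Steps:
a = -193 (a = 3 - 196 = -193)
u = -573 (u = -3*191 = -573)
I(c) = 1/(-193 + c)
y = 8895 (y = 5095 + 3800 = 8895)
y - I(u) = 8895 - 1/(-193 - 573) = 8895 - 1/(-766) = 8895 - 1*(-1/766) = 8895 + 1/766 = 6813571/766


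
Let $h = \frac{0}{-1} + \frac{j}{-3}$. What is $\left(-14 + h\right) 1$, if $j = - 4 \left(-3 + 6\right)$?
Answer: $-10$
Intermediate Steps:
$j = -12$ ($j = \left(-4\right) 3 = -12$)
$h = 4$ ($h = \frac{0}{-1} - \frac{12}{-3} = 0 \left(-1\right) - -4 = 0 + 4 = 4$)
$\left(-14 + h\right) 1 = \left(-14 + 4\right) 1 = \left(-10\right) 1 = -10$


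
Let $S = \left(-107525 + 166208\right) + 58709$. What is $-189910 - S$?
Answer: $-307302$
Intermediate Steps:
$S = 117392$ ($S = 58683 + 58709 = 117392$)
$-189910 - S = -189910 - 117392 = -307302$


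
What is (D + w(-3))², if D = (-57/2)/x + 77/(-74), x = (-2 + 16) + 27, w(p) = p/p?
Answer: 1245456/2301289 ≈ 0.54120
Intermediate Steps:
w(p) = 1
x = 41 (x = 14 + 27 = 41)
D = -2633/1517 (D = -57/2/41 + 77/(-74) = -57*½*(1/41) + 77*(-1/74) = -57/2*1/41 - 77/74 = -57/82 - 77/74 = -2633/1517 ≈ -1.7357)
(D + w(-3))² = (-2633/1517 + 1)² = (-1116/1517)² = 1245456/2301289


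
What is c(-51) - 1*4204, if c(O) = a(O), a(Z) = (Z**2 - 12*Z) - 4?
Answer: -995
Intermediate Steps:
a(Z) = -4 + Z**2 - 12*Z
c(O) = -4 + O**2 - 12*O
c(-51) - 1*4204 = (-4 + (-51)**2 - 12*(-51)) - 1*4204 = (-4 + 2601 + 612) - 4204 = 3209 - 4204 = -995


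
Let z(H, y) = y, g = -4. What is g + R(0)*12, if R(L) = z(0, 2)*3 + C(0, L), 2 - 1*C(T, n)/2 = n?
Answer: 116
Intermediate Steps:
C(T, n) = 4 - 2*n
R(L) = 10 - 2*L (R(L) = 2*3 + (4 - 2*L) = 6 + (4 - 2*L) = 10 - 2*L)
g + R(0)*12 = -4 + (10 - 2*0)*12 = -4 + (10 + 0)*12 = -4 + 10*12 = -4 + 120 = 116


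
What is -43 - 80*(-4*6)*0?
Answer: -43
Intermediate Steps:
-43 - 80*(-4*6)*0 = -43 - (-1920)*0 = -43 - 80*0 = -43 + 0 = -43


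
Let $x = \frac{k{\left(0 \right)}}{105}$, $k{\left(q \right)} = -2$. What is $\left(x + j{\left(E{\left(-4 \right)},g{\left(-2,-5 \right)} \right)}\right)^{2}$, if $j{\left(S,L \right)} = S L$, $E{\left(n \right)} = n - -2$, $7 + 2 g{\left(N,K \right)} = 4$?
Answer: $\frac{97969}{11025} \approx 8.8861$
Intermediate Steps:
$g{\left(N,K \right)} = - \frac{3}{2}$ ($g{\left(N,K \right)} = - \frac{7}{2} + \frac{1}{2} \cdot 4 = - \frac{7}{2} + 2 = - \frac{3}{2}$)
$E{\left(n \right)} = 2 + n$ ($E{\left(n \right)} = n + 2 = 2 + n$)
$j{\left(S,L \right)} = L S$
$x = - \frac{2}{105} \approx -0.019048$
$\left(x + j{\left(E{\left(-4 \right)},g{\left(-2,-5 \right)} \right)}\right)^{2} = \left(- \frac{2}{105} - \frac{3 \left(2 - 4\right)}{2}\right)^{2} = \left(- \frac{2}{105} - -3\right)^{2} = \left(- \frac{2}{105} + 3\right)^{2} = \left(\frac{313}{105}\right)^{2} = \frac{97969}{11025}$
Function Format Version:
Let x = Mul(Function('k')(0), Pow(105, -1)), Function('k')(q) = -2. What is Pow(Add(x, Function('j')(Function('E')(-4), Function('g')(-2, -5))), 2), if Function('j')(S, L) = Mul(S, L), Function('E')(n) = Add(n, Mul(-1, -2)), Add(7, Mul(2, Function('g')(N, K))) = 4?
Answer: Rational(97969, 11025) ≈ 8.8861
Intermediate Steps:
Function('g')(N, K) = Rational(-3, 2) (Function('g')(N, K) = Add(Rational(-7, 2), Mul(Rational(1, 2), 4)) = Add(Rational(-7, 2), 2) = Rational(-3, 2))
Function('E')(n) = Add(2, n) (Function('E')(n) = Add(n, 2) = Add(2, n))
Function('j')(S, L) = Mul(L, S)
x = Rational(-2, 105) (x = Mul(-2, Pow(105, -1)) = Mul(-2, Rational(1, 105)) = Rational(-2, 105) ≈ -0.019048)
Pow(Add(x, Function('j')(Function('E')(-4), Function('g')(-2, -5))), 2) = Pow(Add(Rational(-2, 105), Mul(Rational(-3, 2), Add(2, -4))), 2) = Pow(Add(Rational(-2, 105), Mul(Rational(-3, 2), -2)), 2) = Pow(Add(Rational(-2, 105), 3), 2) = Pow(Rational(313, 105), 2) = Rational(97969, 11025)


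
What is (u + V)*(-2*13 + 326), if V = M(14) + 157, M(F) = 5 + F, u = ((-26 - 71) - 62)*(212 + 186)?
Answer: -18931800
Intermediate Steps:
u = -63282 (u = (-97 - 62)*398 = -159*398 = -63282)
V = 176 (V = (5 + 14) + 157 = 19 + 157 = 176)
(u + V)*(-2*13 + 326) = (-63282 + 176)*(-2*13 + 326) = -63106*(-26 + 326) = -63106*300 = -18931800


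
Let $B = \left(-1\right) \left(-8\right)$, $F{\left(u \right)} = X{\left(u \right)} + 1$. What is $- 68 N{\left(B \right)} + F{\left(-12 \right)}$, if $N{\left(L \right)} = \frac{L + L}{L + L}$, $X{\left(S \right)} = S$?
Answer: $-79$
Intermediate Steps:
$F{\left(u \right)} = 1 + u$ ($F{\left(u \right)} = u + 1 = 1 + u$)
$B = 8$
$N{\left(L \right)} = 1$ ($N{\left(L \right)} = \frac{2 L}{2 L} = 2 L \frac{1}{2 L} = 1$)
$- 68 N{\left(B \right)} + F{\left(-12 \right)} = \left(-68\right) 1 + \left(1 - 12\right) = -68 - 11 = -79$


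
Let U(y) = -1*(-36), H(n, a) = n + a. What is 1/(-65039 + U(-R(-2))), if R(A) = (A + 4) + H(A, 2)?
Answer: -1/65003 ≈ -1.5384e-5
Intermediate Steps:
H(n, a) = a + n
R(A) = 6 + 2*A (R(A) = (A + 4) + (2 + A) = (4 + A) + (2 + A) = 6 + 2*A)
U(y) = 36
1/(-65039 + U(-R(-2))) = 1/(-65039 + 36) = 1/(-65003) = -1/65003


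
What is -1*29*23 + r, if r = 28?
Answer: -639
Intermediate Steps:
-1*29*23 + r = -1*29*23 + 28 = -29*23 + 28 = -667 + 28 = -639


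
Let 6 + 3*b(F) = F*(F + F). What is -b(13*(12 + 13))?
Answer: -211244/3 ≈ -70415.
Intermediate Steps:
b(F) = -2 + 2*F**2/3 (b(F) = -2 + (F*(F + F))/3 = -2 + (F*(2*F))/3 = -2 + (2*F**2)/3 = -2 + 2*F**2/3)
-b(13*(12 + 13)) = -(-2 + 2*(13*(12 + 13))**2/3) = -(-2 + 2*(13*25)**2/3) = -(-2 + (2/3)*325**2) = -(-2 + (2/3)*105625) = -(-2 + 211250/3) = -1*211244/3 = -211244/3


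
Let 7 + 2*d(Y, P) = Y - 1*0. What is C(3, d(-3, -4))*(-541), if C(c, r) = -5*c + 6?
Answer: 4869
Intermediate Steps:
d(Y, P) = -7/2 + Y/2 (d(Y, P) = -7/2 + (Y - 1*0)/2 = -7/2 + (Y + 0)/2 = -7/2 + Y/2)
C(c, r) = 6 - 5*c
C(3, d(-3, -4))*(-541) = (6 - 5*3)*(-541) = (6 - 15)*(-541) = -9*(-541) = 4869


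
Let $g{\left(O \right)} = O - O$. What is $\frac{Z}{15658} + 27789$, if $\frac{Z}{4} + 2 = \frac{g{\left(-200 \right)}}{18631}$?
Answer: $\frac{217560077}{7829} \approx 27789.0$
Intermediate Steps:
$g{\left(O \right)} = 0$
$Z = -8$ ($Z = -8 + 4 \cdot \frac{0}{18631} = -8 + 4 \cdot 0 \cdot \frac{1}{18631} = -8 + 4 \cdot 0 = -8 + 0 = -8$)
$\frac{Z}{15658} + 27789 = - \frac{8}{15658} + 27789 = \left(-8\right) \frac{1}{15658} + 27789 = - \frac{4}{7829} + 27789 = \frac{217560077}{7829}$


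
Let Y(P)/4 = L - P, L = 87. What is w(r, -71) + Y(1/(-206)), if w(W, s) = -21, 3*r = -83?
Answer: 33683/103 ≈ 327.02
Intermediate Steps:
r = -83/3 (r = (⅓)*(-83) = -83/3 ≈ -27.667)
Y(P) = 348 - 4*P (Y(P) = 4*(87 - P) = 348 - 4*P)
w(r, -71) + Y(1/(-206)) = -21 + (348 - 4/(-206)) = -21 + (348 - 4*(-1/206)) = -21 + (348 + 2/103) = -21 + 35846/103 = 33683/103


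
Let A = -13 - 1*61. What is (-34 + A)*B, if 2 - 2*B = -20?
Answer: -1188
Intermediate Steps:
B = 11 (B = 1 - ½*(-20) = 1 + 10 = 11)
A = -74 (A = -13 - 61 = -74)
(-34 + A)*B = (-34 - 74)*11 = -108*11 = -1188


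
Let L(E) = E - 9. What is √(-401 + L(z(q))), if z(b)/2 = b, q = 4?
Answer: I*√402 ≈ 20.05*I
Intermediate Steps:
z(b) = 2*b
L(E) = -9 + E
√(-401 + L(z(q))) = √(-401 + (-9 + 2*4)) = √(-401 + (-9 + 8)) = √(-401 - 1) = √(-402) = I*√402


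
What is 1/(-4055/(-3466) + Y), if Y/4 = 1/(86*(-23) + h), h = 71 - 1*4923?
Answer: 11836390/13840893 ≈ 0.85518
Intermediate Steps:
h = -4852 (h = 71 - 4923 = -4852)
Y = -2/3415 (Y = 4/(86*(-23) - 4852) = 4/(-1978 - 4852) = 4/(-6830) = 4*(-1/6830) = -2/3415 ≈ -0.00058565)
1/(-4055/(-3466) + Y) = 1/(-4055/(-3466) - 2/3415) = 1/(-4055*(-1/3466) - 2/3415) = 1/(4055/3466 - 2/3415) = 1/(13840893/11836390) = 11836390/13840893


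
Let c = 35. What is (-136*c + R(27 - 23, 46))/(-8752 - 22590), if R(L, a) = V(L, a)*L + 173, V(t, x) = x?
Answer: 4403/31342 ≈ 0.14048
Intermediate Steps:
R(L, a) = 173 + L*a (R(L, a) = a*L + 173 = L*a + 173 = 173 + L*a)
(-136*c + R(27 - 23, 46))/(-8752 - 22590) = (-136*35 + (173 + (27 - 23)*46))/(-8752 - 22590) = (-4760 + (173 + 4*46))/(-31342) = (-4760 + (173 + 184))*(-1/31342) = (-4760 + 357)*(-1/31342) = -4403*(-1/31342) = 4403/31342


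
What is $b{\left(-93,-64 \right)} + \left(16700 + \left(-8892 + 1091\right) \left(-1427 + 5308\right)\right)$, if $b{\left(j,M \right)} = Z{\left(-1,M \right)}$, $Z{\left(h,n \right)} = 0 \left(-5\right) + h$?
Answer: $-30258982$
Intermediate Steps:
$Z{\left(h,n \right)} = h$ ($Z{\left(h,n \right)} = 0 + h = h$)
$b{\left(j,M \right)} = -1$
$b{\left(-93,-64 \right)} + \left(16700 + \left(-8892 + 1091\right) \left(-1427 + 5308\right)\right) = -1 + \left(16700 + \left(-8892 + 1091\right) \left(-1427 + 5308\right)\right) = -1 + \left(16700 - 30275681\right) = -1 - 30258981 = -30258982$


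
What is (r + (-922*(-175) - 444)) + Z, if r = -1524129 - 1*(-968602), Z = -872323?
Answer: -1266944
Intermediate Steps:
r = -555527 (r = -1524129 + 968602 = -555527)
(r + (-922*(-175) - 444)) + Z = (-555527 + (-922*(-175) - 444)) - 872323 = (-555527 + (161350 - 444)) - 872323 = (-555527 + 160906) - 872323 = -394621 - 872323 = -1266944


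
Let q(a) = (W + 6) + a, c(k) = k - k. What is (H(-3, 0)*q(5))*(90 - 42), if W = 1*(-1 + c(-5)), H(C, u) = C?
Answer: -1440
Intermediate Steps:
c(k) = 0
W = -1 (W = 1*(-1 + 0) = 1*(-1) = -1)
q(a) = 5 + a (q(a) = (-1 + 6) + a = 5 + a)
(H(-3, 0)*q(5))*(90 - 42) = (-3*(5 + 5))*(90 - 42) = -3*10*48 = -30*48 = -1440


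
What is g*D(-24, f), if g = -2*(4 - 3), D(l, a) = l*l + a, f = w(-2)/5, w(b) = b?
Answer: -5756/5 ≈ -1151.2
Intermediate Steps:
f = -⅖ (f = -2/5 = -2*⅕ = -⅖ ≈ -0.40000)
D(l, a) = a + l² (D(l, a) = l² + a = a + l²)
g = -2 ≈ -2.0000
g*D(-24, f) = -2*(-⅖ + (-24)²) = -2*(-⅖ + 576) = -2*2878/5 = -5756/5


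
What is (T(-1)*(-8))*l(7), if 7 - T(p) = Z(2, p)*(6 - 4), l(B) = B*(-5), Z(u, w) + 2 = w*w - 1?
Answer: 3080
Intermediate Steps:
Z(u, w) = -3 + w² (Z(u, w) = -2 + (w*w - 1) = -2 + (w² - 1) = -2 + (-1 + w²) = -3 + w²)
l(B) = -5*B
T(p) = 13 - 2*p² (T(p) = 7 - (-3 + p²)*(6 - 4) = 7 - (-3 + p²)*2 = 7 - (-6 + 2*p²) = 7 + (6 - 2*p²) = 13 - 2*p²)
(T(-1)*(-8))*l(7) = ((13 - 2*(-1)²)*(-8))*(-5*7) = ((13 - 2*1)*(-8))*(-35) = ((13 - 2)*(-8))*(-35) = (11*(-8))*(-35) = -88*(-35) = 3080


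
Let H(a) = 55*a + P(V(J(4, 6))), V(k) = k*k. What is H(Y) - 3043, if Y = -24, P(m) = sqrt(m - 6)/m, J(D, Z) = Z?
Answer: -4363 + sqrt(30)/36 ≈ -4362.8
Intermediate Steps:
V(k) = k**2
P(m) = sqrt(-6 + m)/m
H(a) = 55*a + sqrt(30)/36 (H(a) = 55*a + sqrt(-6 + 6**2)/(6**2) = 55*a + sqrt(-6 + 36)/36 = 55*a + sqrt(30)/36)
H(Y) - 3043 = (55*(-24) + sqrt(30)/36) - 3043 = (-1320 + sqrt(30)/36) - 3043 = -4363 + sqrt(30)/36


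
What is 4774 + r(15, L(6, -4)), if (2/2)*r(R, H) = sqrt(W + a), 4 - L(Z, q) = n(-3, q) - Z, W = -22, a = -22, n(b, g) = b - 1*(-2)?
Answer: 4774 + 2*I*sqrt(11) ≈ 4774.0 + 6.6332*I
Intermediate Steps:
n(b, g) = 2 + b (n(b, g) = b + 2 = 2 + b)
L(Z, q) = 5 + Z (L(Z, q) = 4 - ((2 - 3) - Z) = 4 - (-1 - Z) = 4 + (1 + Z) = 5 + Z)
r(R, H) = 2*I*sqrt(11) (r(R, H) = sqrt(-22 - 22) = sqrt(-44) = 2*I*sqrt(11))
4774 + r(15, L(6, -4)) = 4774 + 2*I*sqrt(11)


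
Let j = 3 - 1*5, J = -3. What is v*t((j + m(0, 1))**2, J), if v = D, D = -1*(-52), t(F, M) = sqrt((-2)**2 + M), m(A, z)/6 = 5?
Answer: 52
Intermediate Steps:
m(A, z) = 30 (m(A, z) = 6*5 = 30)
j = -2 (j = 3 - 5 = -2)
t(F, M) = sqrt(4 + M)
D = 52
v = 52
v*t((j + m(0, 1))**2, J) = 52*sqrt(4 - 3) = 52*sqrt(1) = 52*1 = 52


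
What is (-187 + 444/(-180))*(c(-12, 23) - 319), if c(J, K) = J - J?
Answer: 906598/15 ≈ 60440.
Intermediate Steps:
c(J, K) = 0
(-187 + 444/(-180))*(c(-12, 23) - 319) = (-187 + 444/(-180))*(0 - 319) = (-187 + 444*(-1/180))*(-319) = (-187 - 37/15)*(-319) = -2842/15*(-319) = 906598/15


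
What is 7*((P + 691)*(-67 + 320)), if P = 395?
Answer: 1923306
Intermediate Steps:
7*((P + 691)*(-67 + 320)) = 7*((395 + 691)*(-67 + 320)) = 7*(1086*253) = 7*274758 = 1923306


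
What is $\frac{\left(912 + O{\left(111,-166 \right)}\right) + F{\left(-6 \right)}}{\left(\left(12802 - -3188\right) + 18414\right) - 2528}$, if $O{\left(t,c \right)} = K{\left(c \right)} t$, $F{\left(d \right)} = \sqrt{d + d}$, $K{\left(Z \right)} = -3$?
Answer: $\frac{579}{31876} + \frac{i \sqrt{3}}{15938} \approx 0.018164 + 0.00010867 i$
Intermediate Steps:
$F{\left(d \right)} = \sqrt{2} \sqrt{d}$ ($F{\left(d \right)} = \sqrt{2 d} = \sqrt{2} \sqrt{d}$)
$O{\left(t,c \right)} = - 3 t$
$\frac{\left(912 + O{\left(111,-166 \right)}\right) + F{\left(-6 \right)}}{\left(\left(12802 - -3188\right) + 18414\right) - 2528} = \frac{\left(912 - 333\right) + \sqrt{2} \sqrt{-6}}{\left(\left(12802 - -3188\right) + 18414\right) - 2528} = \frac{\left(912 - 333\right) + \sqrt{2} i \sqrt{6}}{\left(\left(12802 + 3188\right) + 18414\right) - 2528} = \frac{579 + 2 i \sqrt{3}}{\left(15990 + 18414\right) - 2528} = \frac{579 + 2 i \sqrt{3}}{34404 - 2528} = \frac{579 + 2 i \sqrt{3}}{31876} = \left(579 + 2 i \sqrt{3}\right) \frac{1}{31876} = \frac{579}{31876} + \frac{i \sqrt{3}}{15938}$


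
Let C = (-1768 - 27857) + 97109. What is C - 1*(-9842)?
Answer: 77326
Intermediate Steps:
C = 67484 (C = -29625 + 97109 = 67484)
C - 1*(-9842) = 67484 - 1*(-9842) = 67484 + 9842 = 77326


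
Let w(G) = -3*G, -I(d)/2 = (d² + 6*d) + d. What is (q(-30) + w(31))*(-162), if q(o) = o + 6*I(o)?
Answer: 1361286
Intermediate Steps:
I(d) = -14*d - 2*d² (I(d) = -2*((d² + 6*d) + d) = -2*(d² + 7*d) = -14*d - 2*d²)
q(o) = o - 12*o*(7 + o) (q(o) = o + 6*(-2*o*(7 + o)) = o - 12*o*(7 + o))
(q(-30) + w(31))*(-162) = (-30*(-83 - 12*(-30)) - 3*31)*(-162) = (-30*(-83 + 360) - 93)*(-162) = (-30*277 - 93)*(-162) = (-8310 - 93)*(-162) = -8403*(-162) = 1361286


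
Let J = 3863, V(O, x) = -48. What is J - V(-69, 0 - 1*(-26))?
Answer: 3911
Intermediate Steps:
J - V(-69, 0 - 1*(-26)) = 3863 - 1*(-48) = 3863 + 48 = 3911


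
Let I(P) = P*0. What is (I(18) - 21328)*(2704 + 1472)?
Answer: -89065728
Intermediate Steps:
I(P) = 0
(I(18) - 21328)*(2704 + 1472) = (0 - 21328)*(2704 + 1472) = -21328*4176 = -89065728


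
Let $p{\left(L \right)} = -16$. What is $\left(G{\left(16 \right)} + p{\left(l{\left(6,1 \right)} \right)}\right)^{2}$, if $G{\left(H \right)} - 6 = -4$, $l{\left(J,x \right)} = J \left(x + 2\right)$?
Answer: $196$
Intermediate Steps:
$l{\left(J,x \right)} = J \left(2 + x\right)$
$G{\left(H \right)} = 2$ ($G{\left(H \right)} = 6 - 4 = 2$)
$\left(G{\left(16 \right)} + p{\left(l{\left(6,1 \right)} \right)}\right)^{2} = \left(2 - 16\right)^{2} = \left(-14\right)^{2} = 196$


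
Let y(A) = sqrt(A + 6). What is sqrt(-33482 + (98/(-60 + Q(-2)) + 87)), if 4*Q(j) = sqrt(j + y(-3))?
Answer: sqrt((8015192 - 33395*sqrt(-2 + sqrt(3)))/(-240 + sqrt(-2 + sqrt(3)))) ≈ 0.e-5 - 182.75*I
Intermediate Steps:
y(A) = sqrt(6 + A)
Q(j) = sqrt(j + sqrt(3))/4 (Q(j) = sqrt(j + sqrt(6 - 3))/4 = sqrt(j + sqrt(3))/4)
sqrt(-33482 + (98/(-60 + Q(-2)) + 87)) = sqrt(-33482 + (98/(-60 + sqrt(-2 + sqrt(3))/4) + 87)) = sqrt(-33482 + (87 + 98/(-60 + sqrt(-2 + sqrt(3))/4))) = sqrt(-33395 + 98/(-60 + sqrt(-2 + sqrt(3))/4))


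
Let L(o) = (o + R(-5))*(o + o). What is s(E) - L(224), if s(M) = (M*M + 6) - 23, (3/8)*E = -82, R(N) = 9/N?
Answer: -2328637/45 ≈ -51748.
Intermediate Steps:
L(o) = 2*o*(-9/5 + o) (L(o) = (o + 9/(-5))*(o + o) = (o + 9*(-1/5))*(2*o) = (o - 9/5)*(2*o) = (-9/5 + o)*(2*o) = 2*o*(-9/5 + o))
E = -656/3 (E = (8/3)*(-82) = -656/3 ≈ -218.67)
s(M) = -17 + M**2 (s(M) = (M**2 + 6) - 23 = (6 + M**2) - 23 = -17 + M**2)
s(E) - L(224) = (-17 + (-656/3)**2) - 2*224*(-9 + 5*224)/5 = (-17 + 430336/9) - 2*224*(-9 + 1120)/5 = 430183/9 - 2*224*1111/5 = 430183/9 - 1*497728/5 = 430183/9 - 497728/5 = -2328637/45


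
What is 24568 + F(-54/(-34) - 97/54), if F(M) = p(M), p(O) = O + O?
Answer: 11276521/459 ≈ 24568.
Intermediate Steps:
p(O) = 2*O
F(M) = 2*M
24568 + F(-54/(-34) - 97/54) = 24568 + 2*(-54/(-34) - 97/54) = 24568 + 2*(-54*(-1/34) - 97*1/54) = 24568 + 2*(27/17 - 97/54) = 24568 + 2*(-191/918) = 24568 - 191/459 = 11276521/459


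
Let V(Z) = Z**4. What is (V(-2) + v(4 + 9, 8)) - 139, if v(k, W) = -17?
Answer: -140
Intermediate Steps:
(V(-2) + v(4 + 9, 8)) - 139 = ((-2)**4 - 17) - 139 = (16 - 17) - 139 = -1 - 139 = -140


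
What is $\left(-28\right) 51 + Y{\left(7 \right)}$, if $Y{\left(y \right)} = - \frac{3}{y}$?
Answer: $- \frac{9999}{7} \approx -1428.4$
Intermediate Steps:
$\left(-28\right) 51 + Y{\left(7 \right)} = \left(-28\right) 51 - \frac{3}{7} = -1428 - \frac{3}{7} = - \frac{9999}{7}$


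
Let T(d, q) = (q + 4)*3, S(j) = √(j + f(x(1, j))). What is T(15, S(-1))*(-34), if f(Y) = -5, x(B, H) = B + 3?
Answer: -408 - 102*I*√6 ≈ -408.0 - 249.85*I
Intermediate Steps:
x(B, H) = 3 + B
S(j) = √(-5 + j) (S(j) = √(j - 5) = √(-5 + j))
T(d, q) = 12 + 3*q (T(d, q) = (4 + q)*3 = 12 + 3*q)
T(15, S(-1))*(-34) = (12 + 3*√(-5 - 1))*(-34) = (12 + 3*√(-6))*(-34) = (12 + 3*(I*√6))*(-34) = (12 + 3*I*√6)*(-34) = -408 - 102*I*√6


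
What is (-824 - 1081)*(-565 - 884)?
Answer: 2760345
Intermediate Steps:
(-824 - 1081)*(-565 - 884) = -1905*(-1449) = 2760345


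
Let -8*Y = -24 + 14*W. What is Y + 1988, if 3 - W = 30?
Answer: 8153/4 ≈ 2038.3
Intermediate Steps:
W = -27 (W = 3 - 1*30 = 3 - 30 = -27)
Y = 201/4 (Y = -(-24 + 14*(-27))/8 = -(-24 - 378)/8 = -⅛*(-402) = 201/4 ≈ 50.250)
Y + 1988 = 201/4 + 1988 = 8153/4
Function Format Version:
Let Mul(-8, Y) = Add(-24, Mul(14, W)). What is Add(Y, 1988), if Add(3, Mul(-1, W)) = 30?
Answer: Rational(8153, 4) ≈ 2038.3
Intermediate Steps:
W = -27 (W = Add(3, Mul(-1, 30)) = Add(3, -30) = -27)
Y = Rational(201, 4) (Y = Mul(Rational(-1, 8), Add(-24, Mul(14, -27))) = Mul(Rational(-1, 8), Add(-24, -378)) = Mul(Rational(-1, 8), -402) = Rational(201, 4) ≈ 50.250)
Add(Y, 1988) = Add(Rational(201, 4), 1988) = Rational(8153, 4)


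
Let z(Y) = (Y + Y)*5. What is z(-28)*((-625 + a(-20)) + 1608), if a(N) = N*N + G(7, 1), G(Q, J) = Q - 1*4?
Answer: -388080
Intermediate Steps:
G(Q, J) = -4 + Q (G(Q, J) = Q - 4 = -4 + Q)
a(N) = 3 + N² (a(N) = N*N + (-4 + 7) = N² + 3 = 3 + N²)
z(Y) = 10*Y (z(Y) = (2*Y)*5 = 10*Y)
z(-28)*((-625 + a(-20)) + 1608) = (10*(-28))*((-625 + (3 + (-20)²)) + 1608) = -280*((-625 + (3 + 400)) + 1608) = -280*((-625 + 403) + 1608) = -280*(-222 + 1608) = -280*1386 = -388080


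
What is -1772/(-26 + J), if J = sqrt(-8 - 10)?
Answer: 23036/347 + 2658*I*sqrt(2)/347 ≈ 66.386 + 10.833*I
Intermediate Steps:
J = 3*I*sqrt(2) (J = sqrt(-18) = 3*I*sqrt(2) ≈ 4.2426*I)
-1772/(-26 + J) = -1772/(-26 + 3*I*sqrt(2))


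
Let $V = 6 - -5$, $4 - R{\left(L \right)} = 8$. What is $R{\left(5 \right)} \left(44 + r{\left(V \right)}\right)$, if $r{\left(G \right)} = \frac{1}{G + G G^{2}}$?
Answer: $- \frac{118098}{671} \approx -176.0$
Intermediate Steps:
$R{\left(L \right)} = -4$ ($R{\left(L \right)} = 4 - 8 = -4$)
$V = 11$ ($V = 6 + 5 = 11$)
$r{\left(G \right)} = \frac{1}{G + G^{3}}$
$R{\left(5 \right)} \left(44 + r{\left(V \right)}\right) = - 4 \left(44 + \frac{1}{11 + 11^{3}}\right) = - 4 \left(44 + \frac{1}{11 + 1331}\right) = - 4 \left(44 + \frac{1}{1342}\right) = \left(-4\right) \frac{59049}{1342} = - \frac{118098}{671}$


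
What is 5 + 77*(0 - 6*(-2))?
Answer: 929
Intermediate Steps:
5 + 77*(0 - 6*(-2)) = 5 + 77*(0 + 12) = 5 + 77*12 = 5 + 924 = 929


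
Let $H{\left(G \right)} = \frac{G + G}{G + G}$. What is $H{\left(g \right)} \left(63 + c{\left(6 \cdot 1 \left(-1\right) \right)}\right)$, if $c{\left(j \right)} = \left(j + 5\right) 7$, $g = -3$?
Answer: $56$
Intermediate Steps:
$H{\left(G \right)} = 1$ ($H{\left(G \right)} = \frac{2 G}{2 G} = 2 G \frac{1}{2 G} = 1$)
$c{\left(j \right)} = 35 + 7 j$ ($c{\left(j \right)} = \left(5 + j\right) 7 = 35 + 7 j$)
$H{\left(g \right)} \left(63 + c{\left(6 \cdot 1 \left(-1\right) \right)}\right) = 1 \left(63 + \left(35 + 7 \cdot 6 \cdot 1 \left(-1\right)\right)\right) = 1 \left(63 + \left(35 + 7 \cdot 6 \left(-1\right)\right)\right) = 1 \left(63 + \left(35 + 7 \left(-6\right)\right)\right) = 1 \left(63 + \left(35 - 42\right)\right) = 1 \left(63 - 7\right) = 1 \cdot 56 = 56$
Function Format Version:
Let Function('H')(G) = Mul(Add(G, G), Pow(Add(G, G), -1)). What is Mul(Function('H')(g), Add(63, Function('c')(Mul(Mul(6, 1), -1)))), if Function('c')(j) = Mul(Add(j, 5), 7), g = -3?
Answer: 56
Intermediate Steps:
Function('H')(G) = 1 (Function('H')(G) = Mul(Mul(2, G), Pow(Mul(2, G), -1)) = Mul(Mul(2, G), Mul(Rational(1, 2), Pow(G, -1))) = 1)
Function('c')(j) = Add(35, Mul(7, j)) (Function('c')(j) = Mul(Add(5, j), 7) = Add(35, Mul(7, j)))
Mul(Function('H')(g), Add(63, Function('c')(Mul(Mul(6, 1), -1)))) = Mul(1, Add(63, Add(35, Mul(7, Mul(Mul(6, 1), -1))))) = Mul(1, Add(63, Add(35, Mul(7, Mul(6, -1))))) = Mul(1, Add(63, Add(35, Mul(7, -6)))) = Mul(1, Add(63, Add(35, -42))) = Mul(1, Add(63, -7)) = Mul(1, 56) = 56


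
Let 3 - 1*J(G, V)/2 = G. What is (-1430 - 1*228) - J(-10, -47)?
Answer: -1684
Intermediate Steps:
J(G, V) = 6 - 2*G
(-1430 - 1*228) - J(-10, -47) = (-1430 - 1*228) - (6 - 2*(-10)) = (-1430 - 228) - (6 + 20) = -1658 - 1*26 = -1658 - 26 = -1684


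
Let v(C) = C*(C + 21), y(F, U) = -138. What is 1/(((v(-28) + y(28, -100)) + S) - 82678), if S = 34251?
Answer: -1/48369 ≈ -2.0674e-5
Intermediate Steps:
v(C) = C*(21 + C)
1/(((v(-28) + y(28, -100)) + S) - 82678) = 1/(((-28*(21 - 28) - 138) + 34251) - 82678) = 1/(((-28*(-7) - 138) + 34251) - 82678) = 1/(((196 - 138) + 34251) - 82678) = 1/((58 + 34251) - 82678) = 1/(34309 - 82678) = 1/(-48369) = -1/48369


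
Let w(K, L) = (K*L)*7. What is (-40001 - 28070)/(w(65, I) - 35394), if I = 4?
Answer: 68071/33574 ≈ 2.0275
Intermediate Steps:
w(K, L) = 7*K*L
(-40001 - 28070)/(w(65, I) - 35394) = (-40001 - 28070)/(7*65*4 - 35394) = -68071/(1820 - 35394) = -68071/(-33574) = -68071*(-1/33574) = 68071/33574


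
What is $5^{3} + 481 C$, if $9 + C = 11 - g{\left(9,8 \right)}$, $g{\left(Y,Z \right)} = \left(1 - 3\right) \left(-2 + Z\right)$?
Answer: $6859$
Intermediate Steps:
$g{\left(Y,Z \right)} = 4 - 2 Z$ ($g{\left(Y,Z \right)} = - 2 \left(-2 + Z\right) = 4 - 2 Z$)
$C = 14$ ($C = -9 + \left(11 - \left(4 - 16\right)\right) = -9 + \left(11 - -12\right) = -9 + \left(11 + 12\right) = -9 + 23 = 14$)
$5^{3} + 481 C = 5^{3} + 481 \cdot 14 = 125 + 6734 = 6859$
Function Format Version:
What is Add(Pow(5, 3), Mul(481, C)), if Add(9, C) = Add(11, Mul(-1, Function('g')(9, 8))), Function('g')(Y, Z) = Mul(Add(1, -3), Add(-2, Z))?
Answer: 6859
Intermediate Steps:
Function('g')(Y, Z) = Add(4, Mul(-2, Z)) (Function('g')(Y, Z) = Mul(-2, Add(-2, Z)) = Add(4, Mul(-2, Z)))
C = 14 (C = Add(-9, Add(11, Mul(-1, Add(4, Mul(-2, 8))))) = Add(-9, Add(11, Mul(-1, Add(4, -16)))) = Add(-9, Add(11, Mul(-1, -12))) = Add(-9, Add(11, 12)) = Add(-9, 23) = 14)
Add(Pow(5, 3), Mul(481, C)) = Add(Pow(5, 3), Mul(481, 14)) = Add(125, 6734) = 6859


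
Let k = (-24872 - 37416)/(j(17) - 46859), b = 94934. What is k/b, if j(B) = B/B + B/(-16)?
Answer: 498304/35588145915 ≈ 1.4002e-5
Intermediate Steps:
j(B) = 1 - B/16 (j(B) = 1 + B*(-1/16) = 1 - B/16)
k = 996608/749745 (k = (-24872 - 37416)/((1 - 1/16*17) - 46859) = -62288/((1 - 17/16) - 46859) = -62288/(-1/16 - 46859) = -62288/(-749745/16) = -62288*(-16/749745) = 996608/749745 ≈ 1.3293)
k/b = (996608/749745)/94934 = (996608/749745)*(1/94934) = 498304/35588145915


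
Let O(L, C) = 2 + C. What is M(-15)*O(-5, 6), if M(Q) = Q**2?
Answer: 1800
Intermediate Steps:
M(-15)*O(-5, 6) = (-15)**2*(2 + 6) = 225*8 = 1800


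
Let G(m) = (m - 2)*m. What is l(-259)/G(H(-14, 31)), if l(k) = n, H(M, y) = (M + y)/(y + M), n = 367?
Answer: -367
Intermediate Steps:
H(M, y) = 1 (H(M, y) = (M + y)/(M + y) = 1)
G(m) = m*(-2 + m) (G(m) = (-2 + m)*m = m*(-2 + m))
l(k) = 367
l(-259)/G(H(-14, 31)) = 367/((1*(-2 + 1))) = 367/((1*(-1))) = 367/(-1) = 367*(-1) = -367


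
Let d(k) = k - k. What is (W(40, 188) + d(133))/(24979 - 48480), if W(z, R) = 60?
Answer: -60/23501 ≈ -0.0025531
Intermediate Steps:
d(k) = 0
(W(40, 188) + d(133))/(24979 - 48480) = (60 + 0)/(24979 - 48480) = 60/(-23501) = 60*(-1/23501) = -60/23501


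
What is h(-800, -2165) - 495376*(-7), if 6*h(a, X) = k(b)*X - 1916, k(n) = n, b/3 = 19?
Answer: 20680471/6 ≈ 3.4467e+6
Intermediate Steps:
b = 57 (b = 3*19 = 57)
h(a, X) = -958/3 + 19*X/2 (h(a, X) = (57*X - 1916)/6 = (-1916 + 57*X)/6 = -958/3 + 19*X/2)
h(-800, -2165) - 495376*(-7) = (-958/3 + (19/2)*(-2165)) - 495376*(-7) = (-958/3 - 41135/2) - 1*(-3467632) = -125321/6 + 3467632 = 20680471/6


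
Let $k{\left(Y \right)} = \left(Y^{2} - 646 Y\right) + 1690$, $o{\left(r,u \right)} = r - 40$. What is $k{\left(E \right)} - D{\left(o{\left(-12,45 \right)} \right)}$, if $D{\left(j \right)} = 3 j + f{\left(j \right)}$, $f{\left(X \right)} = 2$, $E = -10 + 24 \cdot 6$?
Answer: $-66764$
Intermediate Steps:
$o{\left(r,u \right)} = -40 + r$
$E = 134$ ($E = -10 + 144 = 134$)
$k{\left(Y \right)} = 1690 + Y^{2} - 646 Y$
$D{\left(j \right)} = 2 + 3 j$ ($D{\left(j \right)} = 3 j + 2 = 2 + 3 j$)
$k{\left(E \right)} - D{\left(o{\left(-12,45 \right)} \right)} = \left(1690 + 134^{2} - 86564\right) - \left(2 + 3 \left(-40 - 12\right)\right) = \left(1690 + 17956 - 86564\right) - \left(2 + 3 \left(-52\right)\right) = -66918 - \left(2 - 156\right) = -66918 - -154 = -66918 + 154 = -66764$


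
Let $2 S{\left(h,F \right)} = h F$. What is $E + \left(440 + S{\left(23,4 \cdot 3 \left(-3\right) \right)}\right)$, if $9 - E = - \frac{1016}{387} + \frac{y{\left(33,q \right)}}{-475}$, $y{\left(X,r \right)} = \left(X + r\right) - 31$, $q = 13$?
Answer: $\frac{1384456}{36765} \approx 37.657$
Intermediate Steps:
$y{\left(X,r \right)} = -31 + X + r$
$E = \frac{428566}{36765}$ ($E = 9 - \left(- \frac{1016}{387} + \frac{-31 + 33 + 13}{-475}\right) = 9 - \left(\left(-1016\right) \frac{1}{387} + 15 \left(- \frac{1}{475}\right)\right) = 9 - \left(- \frac{1016}{387} - \frac{3}{95}\right) = 9 - - \frac{97681}{36765} = 9 + \frac{97681}{36765} = \frac{428566}{36765} \approx 11.657$)
$S{\left(h,F \right)} = \frac{F h}{2}$ ($S{\left(h,F \right)} = \frac{h F}{2} = \frac{F h}{2}$)
$E + \left(440 + S{\left(23,4 \cdot 3 \left(-3\right) \right)}\right) = \frac{428566}{36765} + \left(440 + \frac{1}{2} \cdot 4 \cdot 3 \left(-3\right) 23\right) = \frac{428566}{36765} + \left(440 + \frac{1}{2} \cdot 12 \left(-3\right) 23\right) = \frac{428566}{36765} + \left(440 + \frac{1}{2} \left(-36\right) 23\right) = \frac{428566}{36765} + \left(440 - 414\right) = \frac{428566}{36765} + 26 = \frac{1384456}{36765}$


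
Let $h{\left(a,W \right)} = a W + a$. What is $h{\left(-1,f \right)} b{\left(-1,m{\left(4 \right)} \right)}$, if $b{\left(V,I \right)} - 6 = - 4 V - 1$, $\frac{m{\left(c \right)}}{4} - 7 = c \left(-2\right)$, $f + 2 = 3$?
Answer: $-18$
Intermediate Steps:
$f = 1$ ($f = -2 + 3 = 1$)
$h{\left(a,W \right)} = a + W a$ ($h{\left(a,W \right)} = W a + a = a + W a$)
$m{\left(c \right)} = 28 - 8 c$ ($m{\left(c \right)} = 28 + 4 c \left(-2\right) = 28 + 4 \left(- 2 c\right) = 28 - 8 c$)
$b{\left(V,I \right)} = 5 - 4 V$ ($b{\left(V,I \right)} = 6 - \left(1 + 4 V\right) = 5 - 4 V$)
$h{\left(-1,f \right)} b{\left(-1,m{\left(4 \right)} \right)} = - (1 + 1) \left(5 - -4\right) = \left(-1\right) 2 \left(5 + 4\right) = \left(-2\right) 9 = -18$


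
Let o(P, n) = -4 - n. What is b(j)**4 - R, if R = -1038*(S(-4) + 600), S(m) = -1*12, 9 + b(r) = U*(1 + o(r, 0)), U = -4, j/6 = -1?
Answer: 610425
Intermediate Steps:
j = -6 (j = 6*(-1) = -6)
b(r) = 3 (b(r) = -9 - 4*(1 + (-4 - 1*0)) = -9 - 4*(1 + (-4 + 0)) = -9 - 4*(1 - 4) = -9 - 4*(-3) = -9 + 12 = 3)
S(m) = -12
R = -610344 (R = -1038*(-12 + 600) = -1038*588 = -610344)
b(j)**4 - R = 3**4 - 1*(-610344) = 81 + 610344 = 610425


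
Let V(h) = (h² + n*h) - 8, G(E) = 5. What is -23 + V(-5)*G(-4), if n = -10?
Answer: 312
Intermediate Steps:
V(h) = -8 + h² - 10*h (V(h) = (h² - 10*h) - 8 = -8 + h² - 10*h)
-23 + V(-5)*G(-4) = -23 + (-8 + (-5)² - 10*(-5))*5 = -23 + (-8 + 25 + 50)*5 = -23 + 67*5 = -23 + 335 = 312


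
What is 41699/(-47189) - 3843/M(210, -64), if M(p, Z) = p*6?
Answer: -3712509/943780 ≈ -3.9337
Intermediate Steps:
M(p, Z) = 6*p
41699/(-47189) - 3843/M(210, -64) = 41699/(-47189) - 3843/(6*210) = 41699*(-1/47189) - 3843/1260 = -41699/47189 - 3843*1/1260 = -41699/47189 - 61/20 = -3712509/943780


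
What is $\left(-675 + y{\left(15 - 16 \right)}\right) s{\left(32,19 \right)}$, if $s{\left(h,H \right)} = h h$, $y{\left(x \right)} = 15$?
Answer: $-675840$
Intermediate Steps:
$s{\left(h,H \right)} = h^{2}$
$\left(-675 + y{\left(15 - 16 \right)}\right) s{\left(32,19 \right)} = \left(-675 + 15\right) 32^{2} = \left(-660\right) 1024 = -675840$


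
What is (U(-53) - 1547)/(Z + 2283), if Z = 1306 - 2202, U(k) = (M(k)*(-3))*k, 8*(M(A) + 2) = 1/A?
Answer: -14923/11096 ≈ -1.3449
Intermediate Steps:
M(A) = -2 + 1/(8*A) (M(A) = -2 + (1/A)/8 = -2 + 1/(8*A))
U(k) = k*(6 - 3/(8*k)) (U(k) = ((-2 + 1/(8*k))*(-3))*k = (6 - 3/(8*k))*k = k*(6 - 3/(8*k)))
Z = -896
(U(-53) - 1547)/(Z + 2283) = ((-3/8 + 6*(-53)) - 1547)/(-896 + 2283) = ((-3/8 - 318) - 1547)/1387 = (-2547/8 - 1547)*(1/1387) = -14923/8*1/1387 = -14923/11096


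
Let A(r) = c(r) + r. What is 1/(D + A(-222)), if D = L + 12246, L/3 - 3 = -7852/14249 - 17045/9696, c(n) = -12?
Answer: 46052768/553281316931 ≈ 8.3236e-5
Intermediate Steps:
L = 95467715/46052768 (L = 9 + 3*(-7852/14249 - 17045/9696) = 9 + 3*(-319007197/138158304) = 9 - 319007197/46052768 = 95467715/46052768 ≈ 2.0730)
D = 564057664643/46052768 (D = 95467715/46052768 + 12246 = 564057664643/46052768 ≈ 12248.)
A(r) = -12 + r
1/(D + A(-222)) = 1/(564057664643/46052768 + (-12 - 222)) = 1/(564057664643/46052768 - 234) = 1/(553281316931/46052768) = 46052768/553281316931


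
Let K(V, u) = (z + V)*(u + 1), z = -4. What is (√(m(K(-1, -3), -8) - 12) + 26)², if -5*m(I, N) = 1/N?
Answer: (520 + I*√4790)²/400 ≈ 664.03 + 179.95*I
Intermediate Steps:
K(V, u) = (1 + u)*(-4 + V) (K(V, u) = (-4 + V)*(u + 1) = (-4 + V)*(1 + u) = (1 + u)*(-4 + V))
m(I, N) = -1/(5*N)
(√(m(K(-1, -3), -8) - 12) + 26)² = (√(-⅕/(-8) - 12) + 26)² = (√(-⅕*(-⅛) - 12) + 26)² = (√(1/40 - 12) + 26)² = (√(-479/40) + 26)² = (I*√4790/20 + 26)² = (26 + I*√4790/20)²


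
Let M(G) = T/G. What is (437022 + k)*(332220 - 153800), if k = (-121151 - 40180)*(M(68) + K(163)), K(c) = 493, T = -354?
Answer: -237371385279270/17 ≈ -1.3963e+13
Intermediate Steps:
M(G) = -354/G
k = -2675674635/34 (k = (-121151 - 40180)*(-354/68 + 493) = -161331*(-354*1/68 + 493) = -161331*(-177/34 + 493) = -161331*16585/34 = -2675674635/34 ≈ -7.8696e+7)
(437022 + k)*(332220 - 153800) = (437022 - 2675674635/34)*(332220 - 153800) = -2660815887/34*178420 = -237371385279270/17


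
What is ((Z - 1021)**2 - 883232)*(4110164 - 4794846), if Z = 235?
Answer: 181739251352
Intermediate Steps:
((Z - 1021)**2 - 883232)*(4110164 - 4794846) = ((235 - 1021)**2 - 883232)*(4110164 - 4794846) = ((-786)**2 - 883232)*(-684682) = (617796 - 883232)*(-684682) = -265436*(-684682) = 181739251352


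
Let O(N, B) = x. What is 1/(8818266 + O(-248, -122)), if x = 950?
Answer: 1/8819216 ≈ 1.1339e-7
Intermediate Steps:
O(N, B) = 950
1/(8818266 + O(-248, -122)) = 1/(8818266 + 950) = 1/8819216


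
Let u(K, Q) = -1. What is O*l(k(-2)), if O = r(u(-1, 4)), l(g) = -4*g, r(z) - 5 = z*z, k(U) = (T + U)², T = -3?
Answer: -600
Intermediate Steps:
k(U) = (-3 + U)²
r(z) = 5 + z² (r(z) = 5 + z*z = 5 + z²)
O = 6 (O = 5 + (-1)² = 5 + 1 = 6)
O*l(k(-2)) = 6*(-4*(-3 - 2)²) = 6*(-4*(-5)²) = 6*(-4*25) = 6*(-100) = -600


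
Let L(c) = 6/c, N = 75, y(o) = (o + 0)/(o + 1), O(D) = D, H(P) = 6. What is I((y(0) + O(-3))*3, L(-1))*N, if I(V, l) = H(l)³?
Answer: 16200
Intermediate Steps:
y(o) = o/(1 + o)
I(V, l) = 216 (I(V, l) = 6³ = 216)
I((y(0) + O(-3))*3, L(-1))*N = 216*75 = 16200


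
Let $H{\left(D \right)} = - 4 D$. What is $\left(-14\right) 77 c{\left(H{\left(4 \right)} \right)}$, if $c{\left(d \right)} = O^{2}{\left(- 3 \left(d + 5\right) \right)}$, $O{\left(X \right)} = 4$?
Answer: $-17248$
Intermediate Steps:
$c{\left(d \right)} = 16$ ($c{\left(d \right)} = 4^{2} = 16$)
$\left(-14\right) 77 c{\left(H{\left(4 \right)} \right)} = \left(-14\right) 77 \cdot 16 = \left(-1078\right) 16 = -17248$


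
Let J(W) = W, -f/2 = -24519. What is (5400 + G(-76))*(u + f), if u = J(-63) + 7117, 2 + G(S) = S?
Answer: 298521624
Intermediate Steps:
f = 49038 (f = -2*(-24519) = 49038)
G(S) = -2 + S
u = 7054 (u = -63 + 7117 = 7054)
(5400 + G(-76))*(u + f) = (5400 + (-2 - 76))*(7054 + 49038) = (5400 - 78)*56092 = 5322*56092 = 298521624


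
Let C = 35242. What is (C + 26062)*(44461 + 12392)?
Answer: 3485316312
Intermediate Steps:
(C + 26062)*(44461 + 12392) = (35242 + 26062)*(44461 + 12392) = 61304*56853 = 3485316312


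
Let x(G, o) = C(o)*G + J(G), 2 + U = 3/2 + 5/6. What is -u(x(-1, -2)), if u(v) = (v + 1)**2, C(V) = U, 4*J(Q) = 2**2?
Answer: -25/9 ≈ -2.7778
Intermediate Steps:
J(Q) = 1 (J(Q) = (1/4)*2**2 = (1/4)*4 = 1)
U = 1/3 (U = -2 + (3/2 + 5/6) = -2 + 7/3 = 1/3 ≈ 0.33333)
C(V) = 1/3
x(G, o) = 1 + G/3 (x(G, o) = G/3 + 1 = 1 + G/3)
u(v) = (1 + v)**2
-u(x(-1, -2)) = -(1 + (1 + (1/3)*(-1)))**2 = -(1 + (1 - 1/3))**2 = -(1 + 2/3)**2 = -(5/3)**2 = -1*25/9 = -25/9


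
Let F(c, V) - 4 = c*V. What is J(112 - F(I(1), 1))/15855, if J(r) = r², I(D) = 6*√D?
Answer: 3468/5285 ≈ 0.65620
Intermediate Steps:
F(c, V) = 4 + V*c (F(c, V) = 4 + c*V = 4 + V*c)
J(112 - F(I(1), 1))/15855 = (112 - (4 + 1*(6*√1)))²/15855 = (112 - (4 + 1*(6*1)))²*(1/15855) = (112 - (4 + 1*6))²*(1/15855) = (112 - (4 + 6))²*(1/15855) = (112 - 1*10)²*(1/15855) = (112 - 10)²*(1/15855) = 102²*(1/15855) = 10404*(1/15855) = 3468/5285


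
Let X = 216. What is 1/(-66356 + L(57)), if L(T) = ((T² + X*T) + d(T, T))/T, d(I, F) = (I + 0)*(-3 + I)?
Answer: -1/66029 ≈ -1.5145e-5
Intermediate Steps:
d(I, F) = I*(-3 + I)
L(T) = (T² + 216*T + T*(-3 + T))/T (L(T) = ((T² + 216*T) + T*(-3 + T))/T = (T² + 216*T + T*(-3 + T))/T)
1/(-66356 + L(57)) = 1/(-66356 + (213 + 2*57)) = 1/(-66356 + (213 + 114)) = 1/(-66356 + 327) = 1/(-66029) = -1/66029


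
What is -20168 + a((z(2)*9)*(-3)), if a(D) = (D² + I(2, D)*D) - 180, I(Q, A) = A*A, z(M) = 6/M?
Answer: -545228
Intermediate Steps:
I(Q, A) = A²
a(D) = -180 + D² + D³ (a(D) = (D² + D²*D) - 180 = (D² + D³) - 180 = -180 + D² + D³)
-20168 + a((z(2)*9)*(-3)) = -20168 + (-180 + (((6/2)*9)*(-3))² + (((6/2)*9)*(-3))³) = -20168 + (-180 + (((6*(½))*9)*(-3))² + (((6*(½))*9)*(-3))³) = -20168 + (-180 + ((3*9)*(-3))² + ((3*9)*(-3))³) = -20168 + (-180 + (27*(-3))² + (27*(-3))³) = -20168 + (-180 + (-81)² + (-81)³) = -20168 + (-180 + 6561 - 531441) = -20168 - 525060 = -545228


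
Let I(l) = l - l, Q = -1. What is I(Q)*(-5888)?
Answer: 0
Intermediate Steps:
I(l) = 0
I(Q)*(-5888) = 0*(-5888) = 0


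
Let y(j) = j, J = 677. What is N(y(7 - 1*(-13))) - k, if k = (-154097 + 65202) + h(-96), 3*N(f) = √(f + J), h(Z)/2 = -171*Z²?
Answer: 3240767 + √697/3 ≈ 3.2408e+6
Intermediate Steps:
h(Z) = -342*Z² (h(Z) = 2*(-171*Z²) = -342*Z²)
N(f) = √(677 + f)/3 (N(f) = √(f + 677)/3 = √(677 + f)/3)
k = -3240767 (k = (-154097 + 65202) - 342*(-96)² = -88895 - 342*9216 = -88895 - 3151872 = -3240767)
N(y(7 - 1*(-13))) - k = √(677 + (7 - 1*(-13)))/3 - 1*(-3240767) = √(677 + (7 + 13))/3 + 3240767 = √(677 + 20)/3 + 3240767 = √697/3 + 3240767 = 3240767 + √697/3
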